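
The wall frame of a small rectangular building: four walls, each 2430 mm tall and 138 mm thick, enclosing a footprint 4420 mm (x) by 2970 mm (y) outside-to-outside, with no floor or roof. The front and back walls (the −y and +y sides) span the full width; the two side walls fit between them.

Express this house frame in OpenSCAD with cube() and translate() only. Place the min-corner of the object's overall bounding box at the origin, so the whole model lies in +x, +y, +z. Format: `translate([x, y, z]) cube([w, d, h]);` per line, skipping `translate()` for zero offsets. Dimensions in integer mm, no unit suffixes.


cube([4420, 138, 2430]);
translate([0, 2832, 0]) cube([4420, 138, 2430]);
translate([0, 138, 0]) cube([138, 2694, 2430]);
translate([4282, 138, 0]) cube([138, 2694, 2430]);


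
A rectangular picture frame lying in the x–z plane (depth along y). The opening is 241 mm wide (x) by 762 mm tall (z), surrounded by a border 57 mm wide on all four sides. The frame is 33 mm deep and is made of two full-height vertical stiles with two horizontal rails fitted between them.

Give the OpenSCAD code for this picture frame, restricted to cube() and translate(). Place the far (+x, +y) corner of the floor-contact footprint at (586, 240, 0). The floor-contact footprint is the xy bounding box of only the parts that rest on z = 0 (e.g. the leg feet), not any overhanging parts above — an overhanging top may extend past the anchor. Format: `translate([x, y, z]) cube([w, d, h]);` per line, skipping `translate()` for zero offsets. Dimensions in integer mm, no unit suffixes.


translate([231, 207, 0]) cube([57, 33, 876]);
translate([529, 207, 0]) cube([57, 33, 876]);
translate([288, 207, 0]) cube([241, 33, 57]);
translate([288, 207, 819]) cube([241, 33, 57]);


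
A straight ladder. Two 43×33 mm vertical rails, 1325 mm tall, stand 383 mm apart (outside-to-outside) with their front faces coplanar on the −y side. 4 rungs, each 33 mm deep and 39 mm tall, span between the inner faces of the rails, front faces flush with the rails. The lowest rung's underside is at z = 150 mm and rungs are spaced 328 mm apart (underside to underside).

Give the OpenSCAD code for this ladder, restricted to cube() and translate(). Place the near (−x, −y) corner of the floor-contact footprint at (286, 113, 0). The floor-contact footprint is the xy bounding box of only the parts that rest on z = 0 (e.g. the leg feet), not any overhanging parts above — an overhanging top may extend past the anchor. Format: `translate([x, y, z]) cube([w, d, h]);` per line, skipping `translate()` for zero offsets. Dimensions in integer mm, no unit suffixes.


// rung span = 383 - 2*43 = 297
// rung[k] z = 150 + k*328
translate([286, 113, 0]) cube([43, 33, 1325]);
translate([626, 113, 0]) cube([43, 33, 1325]);
translate([329, 113, 150]) cube([297, 33, 39]);
translate([329, 113, 478]) cube([297, 33, 39]);
translate([329, 113, 806]) cube([297, 33, 39]);
translate([329, 113, 1134]) cube([297, 33, 39]);


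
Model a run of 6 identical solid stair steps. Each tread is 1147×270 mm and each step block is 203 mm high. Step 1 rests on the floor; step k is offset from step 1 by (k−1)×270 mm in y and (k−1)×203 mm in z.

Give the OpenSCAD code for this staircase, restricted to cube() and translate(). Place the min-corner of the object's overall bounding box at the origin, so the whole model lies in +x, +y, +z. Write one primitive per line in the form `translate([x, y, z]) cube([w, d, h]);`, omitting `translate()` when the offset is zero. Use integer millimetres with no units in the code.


cube([1147, 270, 203]);
translate([0, 270, 203]) cube([1147, 270, 203]);
translate([0, 540, 406]) cube([1147, 270, 203]);
translate([0, 810, 609]) cube([1147, 270, 203]);
translate([0, 1080, 812]) cube([1147, 270, 203]);
translate([0, 1350, 1015]) cube([1147, 270, 203]);


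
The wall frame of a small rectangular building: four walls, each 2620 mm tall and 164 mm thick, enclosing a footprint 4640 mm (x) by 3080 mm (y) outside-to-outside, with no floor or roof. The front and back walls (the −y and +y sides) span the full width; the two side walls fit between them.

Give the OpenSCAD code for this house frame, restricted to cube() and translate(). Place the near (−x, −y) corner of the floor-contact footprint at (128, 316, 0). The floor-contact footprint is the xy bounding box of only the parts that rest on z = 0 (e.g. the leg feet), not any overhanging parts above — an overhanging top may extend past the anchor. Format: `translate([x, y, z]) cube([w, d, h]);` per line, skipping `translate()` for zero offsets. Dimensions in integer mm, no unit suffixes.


translate([128, 316, 0]) cube([4640, 164, 2620]);
translate([128, 3232, 0]) cube([4640, 164, 2620]);
translate([128, 480, 0]) cube([164, 2752, 2620]);
translate([4604, 480, 0]) cube([164, 2752, 2620]);


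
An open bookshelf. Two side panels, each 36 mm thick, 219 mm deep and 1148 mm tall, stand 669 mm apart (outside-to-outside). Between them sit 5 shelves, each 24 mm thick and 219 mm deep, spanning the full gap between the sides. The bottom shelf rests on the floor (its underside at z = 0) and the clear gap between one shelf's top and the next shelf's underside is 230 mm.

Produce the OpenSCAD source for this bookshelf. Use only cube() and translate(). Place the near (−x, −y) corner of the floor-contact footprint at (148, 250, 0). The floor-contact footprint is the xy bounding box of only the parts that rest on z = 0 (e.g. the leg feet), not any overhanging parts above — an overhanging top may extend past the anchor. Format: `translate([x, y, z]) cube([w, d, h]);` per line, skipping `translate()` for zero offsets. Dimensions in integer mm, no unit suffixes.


translate([148, 250, 0]) cube([36, 219, 1148]);
translate([781, 250, 0]) cube([36, 219, 1148]);
translate([184, 250, 0]) cube([597, 219, 24]);
translate([184, 250, 254]) cube([597, 219, 24]);
translate([184, 250, 508]) cube([597, 219, 24]);
translate([184, 250, 762]) cube([597, 219, 24]);
translate([184, 250, 1016]) cube([597, 219, 24]);


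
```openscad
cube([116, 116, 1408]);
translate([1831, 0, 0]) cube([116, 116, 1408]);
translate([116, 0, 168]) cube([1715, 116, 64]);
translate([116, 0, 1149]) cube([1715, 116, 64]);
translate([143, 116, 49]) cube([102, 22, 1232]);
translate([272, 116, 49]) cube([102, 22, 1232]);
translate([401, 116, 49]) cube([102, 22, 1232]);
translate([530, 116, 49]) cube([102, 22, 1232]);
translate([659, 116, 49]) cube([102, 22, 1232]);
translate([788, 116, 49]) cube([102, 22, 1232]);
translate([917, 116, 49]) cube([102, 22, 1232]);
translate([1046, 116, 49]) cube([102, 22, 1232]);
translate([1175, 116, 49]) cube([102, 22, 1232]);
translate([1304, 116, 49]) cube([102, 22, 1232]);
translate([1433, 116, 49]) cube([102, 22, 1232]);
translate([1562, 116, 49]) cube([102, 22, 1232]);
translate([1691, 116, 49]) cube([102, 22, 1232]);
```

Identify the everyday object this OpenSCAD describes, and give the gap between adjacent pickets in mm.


A fence section. The picket gap is 27 mm.

Two posts, two rails, 13 pickets — a fence section. Span 1715 mm holds 13 pickets of 102 mm with 14 equal gaps: ⌊(1715 − 13·102) / 14⌋ = 27 mm.


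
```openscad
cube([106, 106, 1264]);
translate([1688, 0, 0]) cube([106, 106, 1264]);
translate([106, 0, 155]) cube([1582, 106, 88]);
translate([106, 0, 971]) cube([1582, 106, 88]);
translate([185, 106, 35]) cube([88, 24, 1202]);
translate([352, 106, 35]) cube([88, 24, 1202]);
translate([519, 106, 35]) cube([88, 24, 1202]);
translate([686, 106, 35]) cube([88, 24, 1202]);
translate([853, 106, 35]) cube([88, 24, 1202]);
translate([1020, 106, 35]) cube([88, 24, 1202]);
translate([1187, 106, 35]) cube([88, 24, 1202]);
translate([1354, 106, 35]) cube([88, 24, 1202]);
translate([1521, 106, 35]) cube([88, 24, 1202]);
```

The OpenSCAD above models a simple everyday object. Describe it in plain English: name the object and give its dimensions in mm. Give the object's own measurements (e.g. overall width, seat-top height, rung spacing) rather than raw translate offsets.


A fence section. Two 106×106 mm posts, 1264 mm tall, stand on the floor with a clear span of 1582 mm between their inner faces. Two horizontal rails of 106×88 mm section span the gap between the posts with their undersides at z = 155 mm and z = 971 mm, flush with the posts' −y face. 9 pickets, each 88 mm wide, 24 mm thick and 1202 mm tall, are fixed to the +y face of the rails with their bottoms at z = 35 mm, spaced across the span with a 79 mm gap after the −x post and between neighbouring pickets and before the +x post.


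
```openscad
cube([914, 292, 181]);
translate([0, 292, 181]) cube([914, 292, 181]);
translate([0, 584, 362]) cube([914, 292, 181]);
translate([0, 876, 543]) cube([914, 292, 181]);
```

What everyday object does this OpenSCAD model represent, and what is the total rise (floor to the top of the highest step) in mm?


A staircase. The total rise is 724 mm.

4 identical blocks, each offset up and back from the previous — a staircase. Each step is 181 mm tall and there are 4 of them, so the total rise is 4 × 181 = 724 mm.


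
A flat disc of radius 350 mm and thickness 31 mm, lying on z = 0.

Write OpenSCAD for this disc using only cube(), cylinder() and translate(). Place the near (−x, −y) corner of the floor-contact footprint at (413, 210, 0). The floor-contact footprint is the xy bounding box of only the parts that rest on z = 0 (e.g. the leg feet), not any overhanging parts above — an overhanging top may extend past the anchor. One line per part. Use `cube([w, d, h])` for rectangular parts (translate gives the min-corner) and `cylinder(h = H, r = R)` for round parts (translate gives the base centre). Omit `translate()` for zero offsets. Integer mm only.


translate([763, 560, 0]) cylinder(h = 31, r = 350);


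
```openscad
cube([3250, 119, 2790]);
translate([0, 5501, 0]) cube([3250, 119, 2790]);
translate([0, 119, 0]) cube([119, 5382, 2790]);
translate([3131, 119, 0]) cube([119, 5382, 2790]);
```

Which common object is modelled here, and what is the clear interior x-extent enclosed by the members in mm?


A house (or room) frame. The interior width is 3012 mm.

Four 2790 mm walls enclosing a rectangle with no floor or roof — a room or house frame. Outside width is 3250 mm and wall thickness is 119 mm, so the interior width is 3250 − 2 × 119 = 3012 mm.


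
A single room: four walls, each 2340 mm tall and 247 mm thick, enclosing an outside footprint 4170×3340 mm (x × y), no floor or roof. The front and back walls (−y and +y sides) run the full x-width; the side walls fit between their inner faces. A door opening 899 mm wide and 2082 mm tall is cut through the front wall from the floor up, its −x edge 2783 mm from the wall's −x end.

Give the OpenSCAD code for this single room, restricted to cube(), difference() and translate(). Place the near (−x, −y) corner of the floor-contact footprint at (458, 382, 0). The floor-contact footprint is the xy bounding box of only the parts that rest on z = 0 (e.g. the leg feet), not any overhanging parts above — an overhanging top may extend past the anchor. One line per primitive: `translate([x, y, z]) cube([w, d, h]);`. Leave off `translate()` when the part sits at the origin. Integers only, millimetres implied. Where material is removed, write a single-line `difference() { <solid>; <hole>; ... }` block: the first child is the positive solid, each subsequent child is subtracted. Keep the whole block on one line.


difference() { translate([458, 382, 0]) cube([4170, 247, 2340]); translate([3241, 382, 0]) cube([899, 247, 2082]); }
translate([458, 3475, 0]) cube([4170, 247, 2340]);
translate([458, 629, 0]) cube([247, 2846, 2340]);
translate([4381, 629, 0]) cube([247, 2846, 2340]);


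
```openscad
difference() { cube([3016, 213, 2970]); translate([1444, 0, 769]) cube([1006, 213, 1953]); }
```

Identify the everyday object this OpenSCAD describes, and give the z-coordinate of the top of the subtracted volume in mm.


A wall with a window opening. The window head height is 2722 mm.

A wall with a rectangular opening subtracted — a window. Sill at z = 769, opening 1953 mm tall, so the head is at 769 + 1953 = 2722 mm.


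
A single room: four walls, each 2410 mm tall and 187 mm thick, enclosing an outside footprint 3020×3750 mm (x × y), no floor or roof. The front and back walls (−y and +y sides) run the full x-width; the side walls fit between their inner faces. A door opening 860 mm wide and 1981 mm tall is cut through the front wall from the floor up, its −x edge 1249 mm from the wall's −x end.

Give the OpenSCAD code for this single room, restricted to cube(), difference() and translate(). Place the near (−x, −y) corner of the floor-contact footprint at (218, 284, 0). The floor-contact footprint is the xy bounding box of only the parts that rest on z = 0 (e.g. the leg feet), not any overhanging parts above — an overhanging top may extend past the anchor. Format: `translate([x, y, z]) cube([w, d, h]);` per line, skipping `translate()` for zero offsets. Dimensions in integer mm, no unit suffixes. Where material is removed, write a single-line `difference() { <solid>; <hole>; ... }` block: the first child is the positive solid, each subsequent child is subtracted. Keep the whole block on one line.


difference() { translate([218, 284, 0]) cube([3020, 187, 2410]); translate([1467, 284, 0]) cube([860, 187, 1981]); }
translate([218, 3847, 0]) cube([3020, 187, 2410]);
translate([218, 471, 0]) cube([187, 3376, 2410]);
translate([3051, 471, 0]) cube([187, 3376, 2410]);


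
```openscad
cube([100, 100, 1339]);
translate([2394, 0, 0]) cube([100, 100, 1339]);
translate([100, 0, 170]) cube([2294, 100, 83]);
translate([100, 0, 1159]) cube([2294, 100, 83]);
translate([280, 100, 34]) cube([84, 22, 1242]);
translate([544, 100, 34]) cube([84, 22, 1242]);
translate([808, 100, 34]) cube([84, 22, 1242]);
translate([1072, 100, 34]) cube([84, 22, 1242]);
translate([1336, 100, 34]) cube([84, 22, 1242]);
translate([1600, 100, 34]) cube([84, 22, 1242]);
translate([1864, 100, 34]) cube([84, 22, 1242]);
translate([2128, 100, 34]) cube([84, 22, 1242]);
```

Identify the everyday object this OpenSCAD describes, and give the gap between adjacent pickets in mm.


A fence section. The picket gap is 180 mm.

Two posts, two rails, 8 pickets — a fence section. Span 2294 mm holds 8 pickets of 84 mm with 9 equal gaps: ⌊(2294 − 8·84) / 9⌋ = 180 mm.


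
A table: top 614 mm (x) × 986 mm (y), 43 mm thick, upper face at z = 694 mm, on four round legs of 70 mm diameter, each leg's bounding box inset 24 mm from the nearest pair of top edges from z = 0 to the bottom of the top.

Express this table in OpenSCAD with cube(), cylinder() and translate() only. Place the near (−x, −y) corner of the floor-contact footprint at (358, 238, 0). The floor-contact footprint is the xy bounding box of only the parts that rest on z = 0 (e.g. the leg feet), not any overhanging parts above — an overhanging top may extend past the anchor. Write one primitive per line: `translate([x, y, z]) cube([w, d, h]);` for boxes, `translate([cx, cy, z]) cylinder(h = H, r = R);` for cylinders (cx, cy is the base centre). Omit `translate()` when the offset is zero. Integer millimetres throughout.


// leg_h = 694 - 43 = 651
translate([334, 214, 651]) cube([614, 986, 43]);
translate([393, 273, 0]) cylinder(h = 651, r = 35);
translate([889, 273, 0]) cylinder(h = 651, r = 35);
translate([393, 1141, 0]) cylinder(h = 651, r = 35);
translate([889, 1141, 0]) cylinder(h = 651, r = 35);


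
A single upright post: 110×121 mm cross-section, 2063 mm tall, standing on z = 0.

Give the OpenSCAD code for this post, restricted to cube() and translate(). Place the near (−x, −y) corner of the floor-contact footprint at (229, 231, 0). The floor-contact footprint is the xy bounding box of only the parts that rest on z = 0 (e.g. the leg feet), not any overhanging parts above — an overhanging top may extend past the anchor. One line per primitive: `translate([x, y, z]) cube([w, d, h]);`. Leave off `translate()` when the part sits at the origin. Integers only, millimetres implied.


translate([229, 231, 0]) cube([110, 121, 2063]);


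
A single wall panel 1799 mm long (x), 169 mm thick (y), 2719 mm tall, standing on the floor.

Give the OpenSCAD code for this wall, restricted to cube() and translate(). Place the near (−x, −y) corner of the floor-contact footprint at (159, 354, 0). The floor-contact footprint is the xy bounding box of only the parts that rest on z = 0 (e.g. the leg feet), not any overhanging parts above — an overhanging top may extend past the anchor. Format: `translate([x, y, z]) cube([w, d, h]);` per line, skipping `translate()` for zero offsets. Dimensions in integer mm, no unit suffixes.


translate([159, 354, 0]) cube([1799, 169, 2719]);


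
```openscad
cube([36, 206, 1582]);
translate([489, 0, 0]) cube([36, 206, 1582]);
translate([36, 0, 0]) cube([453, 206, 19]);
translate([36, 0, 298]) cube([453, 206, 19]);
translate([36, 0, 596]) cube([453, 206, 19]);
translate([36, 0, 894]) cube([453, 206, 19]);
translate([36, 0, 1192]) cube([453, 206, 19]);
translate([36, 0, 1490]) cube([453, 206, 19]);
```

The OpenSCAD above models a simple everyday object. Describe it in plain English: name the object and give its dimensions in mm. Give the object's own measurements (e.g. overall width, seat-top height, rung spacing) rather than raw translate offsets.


An open bookshelf. Two side panels, each 36 mm thick, 206 mm deep and 1582 mm tall, stand 525 mm apart (outside-to-outside). Between them sit 6 shelves, each 19 mm thick and 206 mm deep, spanning the full gap between the sides. The bottom shelf rests on the floor (its underside at z = 0) and the clear gap between one shelf's top and the next shelf's underside is 279 mm.


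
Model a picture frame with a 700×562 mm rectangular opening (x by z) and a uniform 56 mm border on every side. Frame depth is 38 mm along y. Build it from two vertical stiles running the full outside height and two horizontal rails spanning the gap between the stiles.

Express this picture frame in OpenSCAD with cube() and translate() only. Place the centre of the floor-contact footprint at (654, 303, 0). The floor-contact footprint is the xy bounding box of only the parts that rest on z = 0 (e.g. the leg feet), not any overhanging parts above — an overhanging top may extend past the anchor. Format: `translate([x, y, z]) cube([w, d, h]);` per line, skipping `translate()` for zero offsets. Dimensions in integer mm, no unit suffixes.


translate([248, 284, 0]) cube([56, 38, 674]);
translate([1004, 284, 0]) cube([56, 38, 674]);
translate([304, 284, 0]) cube([700, 38, 56]);
translate([304, 284, 618]) cube([700, 38, 56]);


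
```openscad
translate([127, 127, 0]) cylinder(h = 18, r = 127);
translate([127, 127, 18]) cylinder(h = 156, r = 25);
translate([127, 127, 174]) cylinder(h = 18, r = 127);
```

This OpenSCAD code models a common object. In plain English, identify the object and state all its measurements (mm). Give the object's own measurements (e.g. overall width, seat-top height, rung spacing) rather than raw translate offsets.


A spool: two coaxial disc flanges of radius 127 mm and thickness 18 mm, joined by a core cylinder of radius 25 mm and height 156 mm. The lower flange rests on z = 0 and the three cylinders share a vertical axis.


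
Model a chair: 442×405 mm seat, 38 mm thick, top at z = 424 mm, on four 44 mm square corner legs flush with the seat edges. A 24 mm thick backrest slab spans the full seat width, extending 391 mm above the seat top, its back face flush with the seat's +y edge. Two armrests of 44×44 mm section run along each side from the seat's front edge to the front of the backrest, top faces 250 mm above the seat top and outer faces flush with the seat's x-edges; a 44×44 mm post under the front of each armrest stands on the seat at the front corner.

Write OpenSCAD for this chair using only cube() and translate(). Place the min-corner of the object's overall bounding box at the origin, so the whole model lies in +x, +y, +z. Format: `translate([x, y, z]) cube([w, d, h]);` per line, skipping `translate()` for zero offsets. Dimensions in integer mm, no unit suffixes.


translate([0, 0, 386]) cube([442, 405, 38]);
cube([44, 44, 386]);
translate([398, 0, 0]) cube([44, 44, 386]);
translate([0, 361, 0]) cube([44, 44, 386]);
translate([398, 361, 0]) cube([44, 44, 386]);
translate([0, 381, 424]) cube([442, 24, 391]);
translate([0, 0, 630]) cube([44, 381, 44]);
translate([398, 0, 630]) cube([44, 381, 44]);
translate([0, 0, 424]) cube([44, 44, 206]);
translate([398, 0, 424]) cube([44, 44, 206]);


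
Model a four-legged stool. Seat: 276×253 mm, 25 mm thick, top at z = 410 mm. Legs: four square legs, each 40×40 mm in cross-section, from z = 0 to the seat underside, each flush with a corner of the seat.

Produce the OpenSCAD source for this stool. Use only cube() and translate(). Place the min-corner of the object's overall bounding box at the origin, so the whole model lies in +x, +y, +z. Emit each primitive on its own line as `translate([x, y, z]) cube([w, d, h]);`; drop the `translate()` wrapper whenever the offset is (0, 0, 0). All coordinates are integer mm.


translate([0, 0, 385]) cube([276, 253, 25]);
cube([40, 40, 385]);
translate([236, 0, 0]) cube([40, 40, 385]);
translate([0, 213, 0]) cube([40, 40, 385]);
translate([236, 213, 0]) cube([40, 40, 385]);


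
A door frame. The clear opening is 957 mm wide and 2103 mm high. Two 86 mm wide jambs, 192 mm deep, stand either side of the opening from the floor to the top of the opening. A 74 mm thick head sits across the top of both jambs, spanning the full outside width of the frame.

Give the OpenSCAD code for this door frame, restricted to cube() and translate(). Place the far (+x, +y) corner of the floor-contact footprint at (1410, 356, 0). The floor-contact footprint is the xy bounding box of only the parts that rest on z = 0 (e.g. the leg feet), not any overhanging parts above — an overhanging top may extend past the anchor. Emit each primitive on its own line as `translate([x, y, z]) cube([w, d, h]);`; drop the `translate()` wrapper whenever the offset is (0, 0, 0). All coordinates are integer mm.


translate([281, 164, 0]) cube([86, 192, 2103]);
translate([1324, 164, 0]) cube([86, 192, 2103]);
translate([281, 164, 2103]) cube([1129, 192, 74]);


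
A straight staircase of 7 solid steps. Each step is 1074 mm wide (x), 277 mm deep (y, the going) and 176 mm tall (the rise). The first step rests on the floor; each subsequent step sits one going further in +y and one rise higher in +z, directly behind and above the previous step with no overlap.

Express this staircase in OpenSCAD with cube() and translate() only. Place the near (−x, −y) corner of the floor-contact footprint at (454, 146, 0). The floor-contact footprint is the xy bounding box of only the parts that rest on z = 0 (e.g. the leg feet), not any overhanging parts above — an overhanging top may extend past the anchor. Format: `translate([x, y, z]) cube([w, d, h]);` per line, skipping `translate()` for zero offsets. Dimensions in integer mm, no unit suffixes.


translate([454, 146, 0]) cube([1074, 277, 176]);
translate([454, 423, 176]) cube([1074, 277, 176]);
translate([454, 700, 352]) cube([1074, 277, 176]);
translate([454, 977, 528]) cube([1074, 277, 176]);
translate([454, 1254, 704]) cube([1074, 277, 176]);
translate([454, 1531, 880]) cube([1074, 277, 176]);
translate([454, 1808, 1056]) cube([1074, 277, 176]);


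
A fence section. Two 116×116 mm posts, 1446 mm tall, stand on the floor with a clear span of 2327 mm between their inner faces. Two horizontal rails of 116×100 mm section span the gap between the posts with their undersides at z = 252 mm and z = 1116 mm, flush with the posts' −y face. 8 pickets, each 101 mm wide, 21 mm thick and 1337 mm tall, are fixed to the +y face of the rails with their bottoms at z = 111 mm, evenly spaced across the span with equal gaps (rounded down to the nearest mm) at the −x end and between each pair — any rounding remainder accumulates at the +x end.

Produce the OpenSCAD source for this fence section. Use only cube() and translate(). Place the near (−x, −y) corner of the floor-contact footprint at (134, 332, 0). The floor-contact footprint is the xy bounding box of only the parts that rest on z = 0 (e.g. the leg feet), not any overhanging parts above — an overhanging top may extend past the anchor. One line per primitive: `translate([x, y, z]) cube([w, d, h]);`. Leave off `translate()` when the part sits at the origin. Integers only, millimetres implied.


translate([134, 332, 0]) cube([116, 116, 1446]);
translate([2577, 332, 0]) cube([116, 116, 1446]);
translate([250, 332, 252]) cube([2327, 116, 100]);
translate([250, 332, 1116]) cube([2327, 116, 100]);
translate([418, 448, 111]) cube([101, 21, 1337]);
translate([687, 448, 111]) cube([101, 21, 1337]);
translate([956, 448, 111]) cube([101, 21, 1337]);
translate([1225, 448, 111]) cube([101, 21, 1337]);
translate([1494, 448, 111]) cube([101, 21, 1337]);
translate([1763, 448, 111]) cube([101, 21, 1337]);
translate([2032, 448, 111]) cube([101, 21, 1337]);
translate([2301, 448, 111]) cube([101, 21, 1337]);


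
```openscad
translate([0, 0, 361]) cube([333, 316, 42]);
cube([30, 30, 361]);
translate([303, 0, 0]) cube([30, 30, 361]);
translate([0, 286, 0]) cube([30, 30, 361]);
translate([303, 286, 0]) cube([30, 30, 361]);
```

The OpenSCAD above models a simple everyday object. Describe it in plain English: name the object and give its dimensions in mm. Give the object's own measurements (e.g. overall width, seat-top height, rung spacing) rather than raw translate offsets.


A four-legged stool. The seat is a 333×316×42 mm slab whose top surface is at z = 403 mm; four square legs, each 30×30 mm in cross-section, run from the floor (z = 0) to the underside of the seat, each flush with a corner of the seat.


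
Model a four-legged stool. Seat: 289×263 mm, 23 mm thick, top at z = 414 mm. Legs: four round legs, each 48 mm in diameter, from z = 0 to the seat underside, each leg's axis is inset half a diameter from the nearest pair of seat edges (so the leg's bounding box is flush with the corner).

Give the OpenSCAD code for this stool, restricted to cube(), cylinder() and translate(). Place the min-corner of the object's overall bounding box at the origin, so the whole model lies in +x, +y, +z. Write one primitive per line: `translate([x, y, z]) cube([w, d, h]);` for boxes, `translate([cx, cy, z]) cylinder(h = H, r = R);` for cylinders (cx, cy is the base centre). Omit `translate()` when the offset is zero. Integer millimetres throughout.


translate([0, 0, 391]) cube([289, 263, 23]);
translate([24, 24, 0]) cylinder(h = 391, r = 24);
translate([265, 24, 0]) cylinder(h = 391, r = 24);
translate([24, 239, 0]) cylinder(h = 391, r = 24);
translate([265, 239, 0]) cylinder(h = 391, r = 24);


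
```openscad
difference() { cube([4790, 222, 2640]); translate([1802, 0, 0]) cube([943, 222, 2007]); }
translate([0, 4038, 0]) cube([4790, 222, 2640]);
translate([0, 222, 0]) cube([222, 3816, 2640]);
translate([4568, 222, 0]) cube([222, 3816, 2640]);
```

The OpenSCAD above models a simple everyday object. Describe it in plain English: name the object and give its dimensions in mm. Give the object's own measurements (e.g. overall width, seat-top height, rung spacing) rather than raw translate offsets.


A single room: four walls, each 2640 mm tall and 222 mm thick, enclosing an outside footprint 4790×4260 mm (x × y), no floor or roof. The front and back walls (−y and +y sides) run the full x-width; the side walls fit between their inner faces. A door opening 943 mm wide and 2007 mm tall is cut through the front wall from the floor up, its −x edge 1802 mm from the wall's −x end.


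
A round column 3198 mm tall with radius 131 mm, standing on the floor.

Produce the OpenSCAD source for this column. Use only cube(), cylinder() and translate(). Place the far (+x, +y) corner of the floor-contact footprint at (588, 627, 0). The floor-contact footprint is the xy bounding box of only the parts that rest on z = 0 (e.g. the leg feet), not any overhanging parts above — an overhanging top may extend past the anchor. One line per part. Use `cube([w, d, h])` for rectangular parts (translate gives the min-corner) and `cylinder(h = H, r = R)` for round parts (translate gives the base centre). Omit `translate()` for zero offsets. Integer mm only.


translate([457, 496, 0]) cylinder(h = 3198, r = 131);


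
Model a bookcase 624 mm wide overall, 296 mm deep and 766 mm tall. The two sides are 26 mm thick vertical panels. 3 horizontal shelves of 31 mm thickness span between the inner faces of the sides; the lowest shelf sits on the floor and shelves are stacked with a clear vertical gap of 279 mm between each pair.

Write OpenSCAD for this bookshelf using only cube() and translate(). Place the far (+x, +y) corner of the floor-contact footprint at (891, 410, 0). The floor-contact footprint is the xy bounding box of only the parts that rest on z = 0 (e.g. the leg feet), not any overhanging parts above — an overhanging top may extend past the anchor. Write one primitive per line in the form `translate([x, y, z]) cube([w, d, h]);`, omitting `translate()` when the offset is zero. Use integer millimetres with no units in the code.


translate([267, 114, 0]) cube([26, 296, 766]);
translate([865, 114, 0]) cube([26, 296, 766]);
translate([293, 114, 0]) cube([572, 296, 31]);
translate([293, 114, 310]) cube([572, 296, 31]);
translate([293, 114, 620]) cube([572, 296, 31]);


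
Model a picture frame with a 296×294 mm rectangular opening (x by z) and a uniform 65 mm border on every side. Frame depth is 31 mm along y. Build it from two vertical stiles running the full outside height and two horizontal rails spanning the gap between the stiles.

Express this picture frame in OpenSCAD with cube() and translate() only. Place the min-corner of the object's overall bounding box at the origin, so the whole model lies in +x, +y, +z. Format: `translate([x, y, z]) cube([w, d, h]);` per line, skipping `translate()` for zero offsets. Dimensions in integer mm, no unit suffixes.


cube([65, 31, 424]);
translate([361, 0, 0]) cube([65, 31, 424]);
translate([65, 0, 0]) cube([296, 31, 65]);
translate([65, 0, 359]) cube([296, 31, 65]);


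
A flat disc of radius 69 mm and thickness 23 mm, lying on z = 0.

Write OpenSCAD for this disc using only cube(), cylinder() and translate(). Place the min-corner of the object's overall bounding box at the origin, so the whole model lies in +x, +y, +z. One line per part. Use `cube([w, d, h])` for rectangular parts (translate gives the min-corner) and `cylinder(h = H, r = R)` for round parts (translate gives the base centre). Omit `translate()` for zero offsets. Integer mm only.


translate([69, 69, 0]) cylinder(h = 23, r = 69);


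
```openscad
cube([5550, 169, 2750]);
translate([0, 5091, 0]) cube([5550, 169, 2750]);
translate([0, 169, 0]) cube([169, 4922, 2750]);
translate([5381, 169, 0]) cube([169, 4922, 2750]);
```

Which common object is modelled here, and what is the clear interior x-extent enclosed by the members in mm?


A house (or room) frame. The interior width is 5212 mm.

Four 2750 mm walls enclosing a rectangle with no floor or roof — a room or house frame. Outside width is 5550 mm and wall thickness is 169 mm, so the interior width is 5550 − 2 × 169 = 5212 mm.


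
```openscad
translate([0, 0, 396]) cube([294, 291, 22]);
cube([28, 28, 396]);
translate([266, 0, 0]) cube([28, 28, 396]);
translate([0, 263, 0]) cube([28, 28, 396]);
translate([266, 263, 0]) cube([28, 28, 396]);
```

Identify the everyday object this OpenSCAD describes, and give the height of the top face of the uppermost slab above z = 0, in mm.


A stool. The seat height is 418 mm.

A 294×291×22 slab at z = 396 on four corner posts — a stool. The seat top is 396 + 22 = 418 mm.


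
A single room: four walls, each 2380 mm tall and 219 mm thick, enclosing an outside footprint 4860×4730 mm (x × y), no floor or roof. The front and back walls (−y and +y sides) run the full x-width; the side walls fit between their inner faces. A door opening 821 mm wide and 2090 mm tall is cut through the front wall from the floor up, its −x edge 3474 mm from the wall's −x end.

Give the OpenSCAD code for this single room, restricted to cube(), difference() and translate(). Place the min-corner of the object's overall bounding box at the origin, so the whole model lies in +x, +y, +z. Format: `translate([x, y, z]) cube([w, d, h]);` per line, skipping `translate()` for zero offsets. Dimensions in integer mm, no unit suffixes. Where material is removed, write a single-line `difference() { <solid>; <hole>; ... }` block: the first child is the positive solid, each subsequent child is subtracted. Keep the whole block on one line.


difference() { cube([4860, 219, 2380]); translate([3474, 0, 0]) cube([821, 219, 2090]); }
translate([0, 4511, 0]) cube([4860, 219, 2380]);
translate([0, 219, 0]) cube([219, 4292, 2380]);
translate([4641, 219, 0]) cube([219, 4292, 2380]);


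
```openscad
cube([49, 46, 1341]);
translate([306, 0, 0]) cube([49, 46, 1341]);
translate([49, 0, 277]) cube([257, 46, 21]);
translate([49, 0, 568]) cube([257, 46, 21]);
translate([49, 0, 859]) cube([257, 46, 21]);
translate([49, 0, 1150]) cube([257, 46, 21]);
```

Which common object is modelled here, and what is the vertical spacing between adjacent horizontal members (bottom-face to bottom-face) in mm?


A ladder. The rung spacing is 291 mm.

Two tall 49×46 posts with 4 short bars between them — a ladder. Adjacent rungs sit at z = 277 and z = 568, so the spacing is 568 − 277 = 291 mm.


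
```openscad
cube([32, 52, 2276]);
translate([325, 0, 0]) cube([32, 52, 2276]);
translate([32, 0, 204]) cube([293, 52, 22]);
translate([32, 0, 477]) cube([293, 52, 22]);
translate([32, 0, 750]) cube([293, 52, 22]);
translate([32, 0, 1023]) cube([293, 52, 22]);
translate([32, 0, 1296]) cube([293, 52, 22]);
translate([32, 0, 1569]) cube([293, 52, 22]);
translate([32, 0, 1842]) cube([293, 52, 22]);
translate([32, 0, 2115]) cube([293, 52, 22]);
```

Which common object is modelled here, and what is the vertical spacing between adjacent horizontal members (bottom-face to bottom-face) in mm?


A ladder. The rung spacing is 273 mm.

Two tall 32×52 posts with 8 short bars between them — a ladder. Adjacent rungs sit at z = 204 and z = 477, so the spacing is 477 − 204 = 273 mm.


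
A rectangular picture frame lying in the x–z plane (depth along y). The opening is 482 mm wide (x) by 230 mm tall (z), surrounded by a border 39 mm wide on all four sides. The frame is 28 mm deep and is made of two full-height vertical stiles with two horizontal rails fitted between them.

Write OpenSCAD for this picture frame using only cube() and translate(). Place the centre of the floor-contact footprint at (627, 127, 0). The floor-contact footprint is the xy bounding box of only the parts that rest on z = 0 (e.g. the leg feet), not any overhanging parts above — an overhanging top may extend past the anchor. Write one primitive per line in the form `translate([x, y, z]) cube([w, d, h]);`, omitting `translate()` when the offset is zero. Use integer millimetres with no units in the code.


translate([347, 113, 0]) cube([39, 28, 308]);
translate([868, 113, 0]) cube([39, 28, 308]);
translate([386, 113, 0]) cube([482, 28, 39]);
translate([386, 113, 269]) cube([482, 28, 39]);


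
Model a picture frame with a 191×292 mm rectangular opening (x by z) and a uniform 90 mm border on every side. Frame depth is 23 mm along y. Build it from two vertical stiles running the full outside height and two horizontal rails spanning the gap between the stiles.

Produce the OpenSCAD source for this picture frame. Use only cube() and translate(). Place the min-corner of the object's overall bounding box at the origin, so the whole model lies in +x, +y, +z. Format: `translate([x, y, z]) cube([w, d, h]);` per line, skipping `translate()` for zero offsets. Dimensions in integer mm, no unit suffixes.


cube([90, 23, 472]);
translate([281, 0, 0]) cube([90, 23, 472]);
translate([90, 0, 0]) cube([191, 23, 90]);
translate([90, 0, 382]) cube([191, 23, 90]);


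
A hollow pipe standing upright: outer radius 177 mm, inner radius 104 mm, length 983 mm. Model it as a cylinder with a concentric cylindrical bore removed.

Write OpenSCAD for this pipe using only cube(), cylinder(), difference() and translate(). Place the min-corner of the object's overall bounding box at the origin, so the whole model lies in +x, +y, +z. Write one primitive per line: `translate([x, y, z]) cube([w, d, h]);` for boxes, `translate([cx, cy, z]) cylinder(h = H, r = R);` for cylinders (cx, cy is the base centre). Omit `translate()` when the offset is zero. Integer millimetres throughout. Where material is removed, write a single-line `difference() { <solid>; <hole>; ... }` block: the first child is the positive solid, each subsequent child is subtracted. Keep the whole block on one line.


difference() { translate([177, 177, 0]) cylinder(h = 983, r = 177); translate([177, 177, 0]) cylinder(h = 983, r = 104); }


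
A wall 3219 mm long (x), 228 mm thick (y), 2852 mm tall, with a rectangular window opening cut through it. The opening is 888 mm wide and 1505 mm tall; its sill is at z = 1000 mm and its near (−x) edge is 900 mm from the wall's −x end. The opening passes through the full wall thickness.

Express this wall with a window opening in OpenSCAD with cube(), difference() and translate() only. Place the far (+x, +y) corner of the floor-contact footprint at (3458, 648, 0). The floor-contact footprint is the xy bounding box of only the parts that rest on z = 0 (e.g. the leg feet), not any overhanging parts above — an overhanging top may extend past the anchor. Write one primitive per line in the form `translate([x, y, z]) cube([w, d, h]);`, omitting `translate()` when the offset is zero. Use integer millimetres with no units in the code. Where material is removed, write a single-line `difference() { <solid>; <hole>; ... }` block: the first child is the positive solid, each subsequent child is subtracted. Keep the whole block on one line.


difference() { translate([239, 420, 0]) cube([3219, 228, 2852]); translate([1139, 420, 1000]) cube([888, 228, 1505]); }


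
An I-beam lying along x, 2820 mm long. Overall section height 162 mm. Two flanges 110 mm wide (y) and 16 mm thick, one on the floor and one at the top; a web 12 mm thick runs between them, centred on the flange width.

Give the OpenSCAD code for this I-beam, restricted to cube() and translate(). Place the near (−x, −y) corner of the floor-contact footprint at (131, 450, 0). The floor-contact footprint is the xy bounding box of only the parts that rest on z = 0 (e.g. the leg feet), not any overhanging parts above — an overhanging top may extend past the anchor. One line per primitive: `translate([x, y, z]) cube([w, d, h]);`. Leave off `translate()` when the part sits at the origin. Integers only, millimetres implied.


translate([131, 450, 0]) cube([2820, 110, 16]);
translate([131, 499, 16]) cube([2820, 12, 130]);
translate([131, 450, 146]) cube([2820, 110, 16]);


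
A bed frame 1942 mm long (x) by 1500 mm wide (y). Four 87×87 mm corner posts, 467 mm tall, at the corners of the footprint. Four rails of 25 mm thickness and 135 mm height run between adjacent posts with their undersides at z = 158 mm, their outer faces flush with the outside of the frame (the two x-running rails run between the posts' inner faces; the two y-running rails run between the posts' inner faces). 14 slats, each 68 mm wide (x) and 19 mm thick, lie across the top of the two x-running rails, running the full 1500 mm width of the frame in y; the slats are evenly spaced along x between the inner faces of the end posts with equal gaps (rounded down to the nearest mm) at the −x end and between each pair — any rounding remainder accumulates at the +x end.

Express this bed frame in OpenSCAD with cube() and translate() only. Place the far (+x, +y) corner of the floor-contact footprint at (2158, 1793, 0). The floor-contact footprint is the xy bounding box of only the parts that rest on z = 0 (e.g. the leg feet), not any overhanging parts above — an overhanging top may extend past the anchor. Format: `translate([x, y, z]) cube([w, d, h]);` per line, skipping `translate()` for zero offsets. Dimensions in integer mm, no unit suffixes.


// slat z = rail_z + rail_h = 158 + 135 = 293
// slat gap = ⌊(1768 − 14·68) / 15⌋ = 54
translate([216, 293, 0]) cube([87, 87, 467]);
translate([216, 1706, 0]) cube([87, 87, 467]);
translate([2071, 293, 0]) cube([87, 87, 467]);
translate([2071, 1706, 0]) cube([87, 87, 467]);
translate([303, 293, 158]) cube([1768, 25, 135]);
translate([303, 1768, 158]) cube([1768, 25, 135]);
translate([216, 380, 158]) cube([25, 1326, 135]);
translate([2133, 380, 158]) cube([25, 1326, 135]);
translate([357, 293, 293]) cube([68, 1500, 19]);
translate([479, 293, 293]) cube([68, 1500, 19]);
translate([601, 293, 293]) cube([68, 1500, 19]);
translate([723, 293, 293]) cube([68, 1500, 19]);
translate([845, 293, 293]) cube([68, 1500, 19]);
translate([967, 293, 293]) cube([68, 1500, 19]);
translate([1089, 293, 293]) cube([68, 1500, 19]);
translate([1211, 293, 293]) cube([68, 1500, 19]);
translate([1333, 293, 293]) cube([68, 1500, 19]);
translate([1455, 293, 293]) cube([68, 1500, 19]);
translate([1577, 293, 293]) cube([68, 1500, 19]);
translate([1699, 293, 293]) cube([68, 1500, 19]);
translate([1821, 293, 293]) cube([68, 1500, 19]);
translate([1943, 293, 293]) cube([68, 1500, 19]);
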